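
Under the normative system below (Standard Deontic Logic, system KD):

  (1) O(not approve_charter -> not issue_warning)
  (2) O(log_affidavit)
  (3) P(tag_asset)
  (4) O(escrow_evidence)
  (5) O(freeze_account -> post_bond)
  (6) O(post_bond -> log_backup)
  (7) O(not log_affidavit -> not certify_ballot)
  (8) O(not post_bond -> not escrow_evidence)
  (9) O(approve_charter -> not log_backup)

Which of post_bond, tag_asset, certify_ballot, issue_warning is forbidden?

issue_warning

From premise 4 we have O(escrow_evidence).
The contrapositive of premise 8 (O(not post_bond -> not escrow_evidence)) is O(escrow_evidence -> post_bond), and O(escrow_evidence) is already established, so O(post_bond).
Premise 6 is O(post_bond -> log_backup); since O(post_bond), deontic closure gives O(log_backup).
The contrapositive of premise 9 (O(approve_charter -> not log_backup)) is O(log_backup -> not approve_charter), and O(log_backup) is already established, so O(not approve_charter).
Premise 1 is O(not approve_charter -> not issue_warning); since O(not approve_charter), deontic closure gives O(not issue_warning).
So O(not issue_warning) holds, i.e. issue_warning is forbidden. None of the other listed options is forbidden under the premises.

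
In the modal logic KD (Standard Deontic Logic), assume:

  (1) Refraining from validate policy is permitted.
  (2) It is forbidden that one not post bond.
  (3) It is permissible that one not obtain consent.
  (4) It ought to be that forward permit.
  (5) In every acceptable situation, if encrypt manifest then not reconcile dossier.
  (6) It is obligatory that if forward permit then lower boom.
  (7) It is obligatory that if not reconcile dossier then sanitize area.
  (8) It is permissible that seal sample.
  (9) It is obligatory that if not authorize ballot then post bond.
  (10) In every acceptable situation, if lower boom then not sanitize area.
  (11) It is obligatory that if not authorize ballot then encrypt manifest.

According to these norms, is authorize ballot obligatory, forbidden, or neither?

Obligatory

From premise 4 we have O(forward_permit).
With premise 6, O(forward_permit → lower_boom), the K-axiom yields O(lower_boom).
Premise 10 is O(lower_boom → ¬sanitize_area); since O(lower_boom), deontic closure gives O(¬sanitize_area).
The contrapositive of premise 7 (O(¬reconcile_dossier → sanitize_area)) is O(¬sanitize_area → reconcile_dossier), and O(¬sanitize_area) is already established, so O(reconcile_dossier).
Premise 5, O(encrypt_manifest → ¬reconcile_dossier), contraposes to O(reconcile_dossier → ¬encrypt_manifest); with O(reconcile_dossier) we get O(¬encrypt_manifest).
The contrapositive of premise 11 (O(¬authorize_ballot → encrypt_manifest)) is O(¬encrypt_manifest → authorize_ballot), and O(¬encrypt_manifest) is already established, so O(authorize_ballot).
Premises 1, 2, 3, 8, 9 do not contribute to this derivation.
Hence authorize_ballot is obligatory.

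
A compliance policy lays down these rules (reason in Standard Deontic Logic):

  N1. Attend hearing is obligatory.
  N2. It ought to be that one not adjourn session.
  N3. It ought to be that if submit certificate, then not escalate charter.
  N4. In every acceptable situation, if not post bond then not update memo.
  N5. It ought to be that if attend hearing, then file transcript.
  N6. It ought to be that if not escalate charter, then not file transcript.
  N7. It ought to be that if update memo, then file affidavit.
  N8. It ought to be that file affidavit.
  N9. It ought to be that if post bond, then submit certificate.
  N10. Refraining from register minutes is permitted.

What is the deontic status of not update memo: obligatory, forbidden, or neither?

Premise 1 states O(attend_hearing) outright.
With premise 5, O(attend_hearing → file_transcript), the K-axiom yields O(file_transcript).
Premise 6, O(¬escalate_charter → ¬file_transcript), contraposes to O(file_transcript → escalate_charter); with O(file_transcript) we get O(escalate_charter).
Premise 3 is O(submit_certificate → ¬escalate_charter); contrapositively O(escalate_charter → ¬submit_certificate). Since O(escalate_charter) holds, K gives O(¬submit_certificate).
The contrapositive of premise 9 (O(post_bond → submit_certificate)) is O(¬submit_certificate → ¬post_bond), and O(¬submit_certificate) is already established, so O(¬post_bond).
Applying K to premise 4 (O(¬post_bond → ¬update_memo)) and O(¬post_bond) yields O(¬update_memo).
Premises 2, 7, 8, 10 do not contribute to this derivation.
Hence ¬update_memo is obligatory.

Obligatory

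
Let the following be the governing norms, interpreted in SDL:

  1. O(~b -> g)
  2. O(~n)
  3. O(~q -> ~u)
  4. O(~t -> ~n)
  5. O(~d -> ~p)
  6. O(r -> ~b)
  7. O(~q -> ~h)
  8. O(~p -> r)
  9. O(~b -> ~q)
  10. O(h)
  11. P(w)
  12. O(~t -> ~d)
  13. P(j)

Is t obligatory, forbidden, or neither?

From premise 10 we have O(h).
The contrapositive of premise 7 (O(~q -> ~h)) is O(h -> q), and O(h) is already established, so O(q).
Premise 9 is O(~b -> ~q); contrapositively O(q -> b). Since O(q) holds, K gives O(b).
Premise 6 is O(r -> ~b); contrapositively O(b -> ~r). Since O(b) holds, K gives O(~r).
Premise 8 is O(~p -> r); contrapositively O(~r -> p). Since O(~r) holds, K gives O(p).
The contrapositive of premise 5 (O(~d -> ~p)) is O(p -> d), and O(p) is already established, so O(d).
Premise 12 is O(~t -> ~d); contrapositively O(d -> t). Since O(d) holds, K gives O(t).
Premises 1, 2, 3, 4, 11, 13 do not contribute to this derivation.
Hence t is obligatory.

Obligatory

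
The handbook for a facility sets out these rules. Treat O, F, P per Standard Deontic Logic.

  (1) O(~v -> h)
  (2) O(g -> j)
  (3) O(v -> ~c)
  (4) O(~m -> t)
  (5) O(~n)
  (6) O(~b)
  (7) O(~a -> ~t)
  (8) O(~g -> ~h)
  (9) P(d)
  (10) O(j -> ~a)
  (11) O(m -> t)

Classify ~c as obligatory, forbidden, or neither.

Obligatory

Premises 11 and 4 cover both cases: O(m -> t) and O(~m -> t). Since m ∨ ~m is a tautology, O(t) follows.
Premise 7, O(~a -> ~t), contraposes to O(t -> a); with O(t) we get O(a).
Premise 10, O(j -> ~a), contraposes to O(a -> ~j); with O(a) we get O(~j).
Premise 2, O(g -> j), contraposes to O(~j -> ~g); with O(~j) we get O(~g).
Premise 8 is O(~g -> ~h); since O(~g), deontic closure gives O(~h).
Premise 1 is O(~v -> h); contrapositively O(~h -> v). Since O(~h) holds, K gives O(v).
From O(v) and premise 3, O(v -> ~c), we obtain O(~c).
Premises 5, 6, 9 do not contribute to this derivation.
Hence ~c is obligatory.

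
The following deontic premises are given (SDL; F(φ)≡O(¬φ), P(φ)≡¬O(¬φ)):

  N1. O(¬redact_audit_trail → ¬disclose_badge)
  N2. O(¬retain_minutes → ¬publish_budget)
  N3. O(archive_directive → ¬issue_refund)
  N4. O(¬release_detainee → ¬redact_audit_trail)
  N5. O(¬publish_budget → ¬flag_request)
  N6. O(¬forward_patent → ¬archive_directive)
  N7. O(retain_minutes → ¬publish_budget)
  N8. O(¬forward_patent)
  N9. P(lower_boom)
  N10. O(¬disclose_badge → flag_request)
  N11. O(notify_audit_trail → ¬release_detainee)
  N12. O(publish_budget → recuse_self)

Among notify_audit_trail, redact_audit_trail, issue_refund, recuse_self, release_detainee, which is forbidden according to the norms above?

notify_audit_trail

Premises 2 and 7 are O(¬retain_minutes → ¬publish_budget) and O(retain_minutes → ¬publish_budget); every ideal world satisfies ¬retain_minutes or retain_minutes, so in either case ¬publish_budget holds — hence O(¬publish_budget).
Premise 5 is O(¬publish_budget → ¬flag_request); since O(¬publish_budget), deontic closure gives O(¬flag_request).
Premise 10 is O(¬disclose_badge → flag_request); contrapositively O(¬flag_request → disclose_badge). Since O(¬flag_request) holds, K gives O(disclose_badge).
The contrapositive of premise 1 (O(¬redact_audit_trail → ¬disclose_badge)) is O(disclose_badge → redact_audit_trail), and O(disclose_badge) is already established, so O(redact_audit_trail).
Premise 4 is O(¬release_detainee → ¬redact_audit_trail); contrapositively O(redact_audit_trail → release_detainee). Since O(redact_audit_trail) holds, K gives O(release_detainee).
The contrapositive of premise 11 (O(notify_audit_trail → ¬release_detainee)) is O(release_detainee → ¬notify_audit_trail), and O(release_detainee) is already established, so O(¬notify_audit_trail).
So O(¬notify_audit_trail) holds, i.e. notify_audit_trail is forbidden. None of the other listed options is forbidden under the premises.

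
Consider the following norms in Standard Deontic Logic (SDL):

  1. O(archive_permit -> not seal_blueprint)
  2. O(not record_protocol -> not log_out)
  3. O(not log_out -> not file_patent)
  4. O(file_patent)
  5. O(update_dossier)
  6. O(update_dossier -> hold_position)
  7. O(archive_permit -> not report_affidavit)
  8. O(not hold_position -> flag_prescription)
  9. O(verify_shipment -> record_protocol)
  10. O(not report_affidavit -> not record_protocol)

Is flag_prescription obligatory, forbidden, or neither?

Neither

Premise 8 is O(not hold_position -> flag_prescription), but O(not hold_position) is not derivable from the premises, so it does not yield O(flag_prescription).
No premise or chain of K-axiom applications forces O(flag_prescription), and none forces O(not flag_prescription). So flag_prescription is neither obligatory nor forbidden under these norms.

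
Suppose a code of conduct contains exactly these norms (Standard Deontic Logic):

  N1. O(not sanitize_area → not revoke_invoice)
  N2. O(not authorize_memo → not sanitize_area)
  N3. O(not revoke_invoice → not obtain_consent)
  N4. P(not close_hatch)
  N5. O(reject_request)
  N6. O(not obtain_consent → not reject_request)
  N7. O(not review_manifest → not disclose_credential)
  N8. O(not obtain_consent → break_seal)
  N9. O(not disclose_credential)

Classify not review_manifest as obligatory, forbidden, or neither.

Neither

Premise 7 is O(not review_manifest → not disclose_credential); even if O(not disclose_credential) held, inferring O(not review_manifest) would be affirming the consequent — invalid.
No premise or chain of K-axiom applications forces O(not review_manifest), and none forces O(review_manifest). So not review_manifest is neither obligatory nor forbidden under these norms.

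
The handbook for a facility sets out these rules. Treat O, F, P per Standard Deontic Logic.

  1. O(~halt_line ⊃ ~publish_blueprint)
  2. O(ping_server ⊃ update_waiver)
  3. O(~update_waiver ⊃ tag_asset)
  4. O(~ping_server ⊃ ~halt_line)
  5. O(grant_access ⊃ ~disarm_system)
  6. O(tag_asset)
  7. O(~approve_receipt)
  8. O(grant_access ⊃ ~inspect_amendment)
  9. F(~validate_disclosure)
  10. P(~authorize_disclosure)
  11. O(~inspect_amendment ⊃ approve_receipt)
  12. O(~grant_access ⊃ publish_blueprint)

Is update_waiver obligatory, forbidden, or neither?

Obligatory

Premise 7 states O(~approve_receipt) outright.
Premise 11, O(~inspect_amendment ⊃ approve_receipt), contraposes to O(~approve_receipt ⊃ inspect_amendment); with O(~approve_receipt) we get O(inspect_amendment).
Premise 8, O(grant_access ⊃ ~inspect_amendment), contraposes to O(inspect_amendment ⊃ ~grant_access); with O(inspect_amendment) we get O(~grant_access).
From O(~grant_access) and premise 12, O(~grant_access ⊃ publish_blueprint), we obtain O(publish_blueprint).
Premise 1, O(~halt_line ⊃ ~publish_blueprint), contraposes to O(publish_blueprint ⊃ halt_line); with O(publish_blueprint) we get O(halt_line).
The contrapositive of premise 4 (O(~ping_server ⊃ ~halt_line)) is O(halt_line ⊃ ping_server), and O(halt_line) is already established, so O(ping_server).
Applying K to premise 2 (O(ping_server ⊃ update_waiver)) and O(ping_server) yields O(update_waiver).
Premises 3, 5, 6, 9, 10 do not contribute to this derivation.
Hence update_waiver is obligatory.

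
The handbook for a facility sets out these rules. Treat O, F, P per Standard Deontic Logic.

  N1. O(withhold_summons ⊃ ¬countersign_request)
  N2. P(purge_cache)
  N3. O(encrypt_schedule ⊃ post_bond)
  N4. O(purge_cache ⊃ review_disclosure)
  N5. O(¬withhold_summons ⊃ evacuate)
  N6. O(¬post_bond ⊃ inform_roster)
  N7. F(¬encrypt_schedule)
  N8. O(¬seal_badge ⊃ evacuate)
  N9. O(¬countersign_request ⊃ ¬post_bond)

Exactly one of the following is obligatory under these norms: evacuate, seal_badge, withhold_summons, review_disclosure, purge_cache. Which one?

evacuate

Premise 7 is F(¬encrypt_schedule), i.e. O(encrypt_schedule).
With premise 3, O(encrypt_schedule ⊃ post_bond), the K-axiom yields O(post_bond).
Premise 9 is O(¬countersign_request ⊃ ¬post_bond); contrapositively O(post_bond ⊃ countersign_request). Since O(post_bond) holds, K gives O(countersign_request).
The contrapositive of premise 1 (O(withhold_summons ⊃ ¬countersign_request)) is O(countersign_request ⊃ ¬withhold_summons), and O(countersign_request) is already established, so O(¬withhold_summons).
From O(¬withhold_summons) and premise 5, O(¬withhold_summons ⊃ evacuate), we obtain O(evacuate).
So O(evacuate) holds — evacuate is obligatory. None of the other listed options is made obligatory by any chain of premises.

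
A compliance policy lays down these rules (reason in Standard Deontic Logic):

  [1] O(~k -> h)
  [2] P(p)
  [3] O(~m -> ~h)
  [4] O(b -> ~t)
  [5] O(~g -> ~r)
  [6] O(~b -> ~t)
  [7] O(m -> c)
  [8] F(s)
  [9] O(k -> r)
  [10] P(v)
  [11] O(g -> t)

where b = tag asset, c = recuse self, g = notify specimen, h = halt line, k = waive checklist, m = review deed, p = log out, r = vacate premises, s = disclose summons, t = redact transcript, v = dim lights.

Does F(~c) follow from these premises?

Premises 4 and 6 cover both cases: O(b -> ~t) and O(~b -> ~t). Since b ∨ ~b is a tautology, O(~t) follows.
Premise 11 is O(g -> t); contrapositively O(~t -> ~g). Since O(~t) holds, K gives O(~g).
Premise 5 is O(~g -> ~r); since O(~g), deontic closure gives O(~r).
Premise 9 is O(k -> r); contrapositively O(~r -> ~k). Since O(~r) holds, K gives O(~k).
With premise 1, O(~k -> h), the K-axiom yields O(h).
The contrapositive of premise 3 (O(~m -> ~h)) is O(h -> m), and O(h) is already established, so O(m).
From O(m) and premise 7, O(m -> c), we obtain O(c).
Premises 2, 8, 10 do not contribute to this derivation.
So O(c) holds, i.e. F(~c). The claim follows.

Yes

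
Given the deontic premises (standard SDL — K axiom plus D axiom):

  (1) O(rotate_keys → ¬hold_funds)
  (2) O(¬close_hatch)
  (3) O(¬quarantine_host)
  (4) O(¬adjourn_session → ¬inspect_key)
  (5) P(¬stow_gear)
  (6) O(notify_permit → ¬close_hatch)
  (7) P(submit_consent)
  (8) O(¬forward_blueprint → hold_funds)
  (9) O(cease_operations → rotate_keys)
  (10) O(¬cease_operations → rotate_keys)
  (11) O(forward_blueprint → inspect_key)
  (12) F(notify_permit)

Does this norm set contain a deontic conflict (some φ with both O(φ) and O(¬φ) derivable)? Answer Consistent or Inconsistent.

Consistent

Premise 6 is O(notify_permit → ¬close_hatch); even if O(¬close_hatch) held, inferring O(notify_permit) would be affirming the consequent — invalid.
So O(notify_permit) is not derivable, and the apparent clash with O(¬notify_permit) does not arise.
A world satisfying every obligation exists (e.g. adjourn_session=true, cease_operations=false, close_hatch=false, forward_blueprint=true, hold_funds=false, inspect_key=true, notify_permit=false, quarantine_host=false, rotate_keys=true, stow_gear=false, submit_consent=false); no atom is both obligatory and forbidden, so the set is consistent.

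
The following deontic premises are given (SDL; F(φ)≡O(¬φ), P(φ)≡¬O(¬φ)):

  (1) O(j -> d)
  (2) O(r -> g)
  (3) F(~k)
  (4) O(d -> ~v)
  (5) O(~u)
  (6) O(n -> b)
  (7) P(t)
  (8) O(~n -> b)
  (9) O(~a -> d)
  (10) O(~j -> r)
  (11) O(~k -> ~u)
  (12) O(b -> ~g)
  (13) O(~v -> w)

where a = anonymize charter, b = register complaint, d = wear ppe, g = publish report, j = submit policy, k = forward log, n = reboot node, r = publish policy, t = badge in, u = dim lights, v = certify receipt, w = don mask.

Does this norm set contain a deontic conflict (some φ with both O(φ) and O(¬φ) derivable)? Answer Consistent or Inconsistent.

Premise 11 is O(~k -> ~u); even if O(~u) held, inferring O(~k) would be affirming the consequent — invalid.
So O(~k) is not derivable, and the apparent clash with O(k) does not arise.
A world satisfying every obligation exists (e.g. a=false, b=true, d=true, g=false, j=true, k=true, n=false, r=false, t=false, u=false, v=false, w=true); no atom is both obligatory and forbidden, so the set is consistent.

Consistent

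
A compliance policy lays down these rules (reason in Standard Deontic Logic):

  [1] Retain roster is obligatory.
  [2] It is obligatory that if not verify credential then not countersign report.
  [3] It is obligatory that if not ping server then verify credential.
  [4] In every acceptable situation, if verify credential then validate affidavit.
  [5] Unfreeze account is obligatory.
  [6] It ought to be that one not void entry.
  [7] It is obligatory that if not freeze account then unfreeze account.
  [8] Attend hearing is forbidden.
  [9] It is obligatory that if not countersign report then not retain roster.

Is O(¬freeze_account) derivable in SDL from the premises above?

Premise 7 is O(¬freeze_account → unfreeze_account); even if O(unfreeze_account) held, inferring O(¬freeze_account) would be affirming the consequent — invalid.
No other premise forces O(¬freeze_account). An ideal world satisfying every premise can still have ¬freeze_account false, so O(¬freeze_account) is not derivable.

No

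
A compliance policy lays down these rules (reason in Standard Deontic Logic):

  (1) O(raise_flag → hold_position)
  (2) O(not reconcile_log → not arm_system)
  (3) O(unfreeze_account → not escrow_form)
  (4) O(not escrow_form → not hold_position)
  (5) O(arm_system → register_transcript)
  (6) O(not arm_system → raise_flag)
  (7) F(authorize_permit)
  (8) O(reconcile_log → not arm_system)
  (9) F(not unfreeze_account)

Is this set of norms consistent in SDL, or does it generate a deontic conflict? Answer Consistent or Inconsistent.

Premises 8 and 2 cover both cases: O(reconcile_log → not arm_system) and O(not reconcile_log → not arm_system). Since reconcile_log ∨ not reconcile_log is a tautology, O(not arm_system) follows.
Premise 6 is O(not arm_system → raise_flag); since O(not arm_system), deontic closure gives O(raise_flag).
Premise 1 is O(raise_flag → hold_position); since O(raise_flag), deontic closure gives O(hold_position).
Premise 4 is O(not escrow_form → not hold_position); contrapositively O(hold_position → escrow_form). Since O(hold_position) holds, K gives O(escrow_form).
The contrapositive of premise 3 (O(unfreeze_account → not escrow_form)) is O(escrow_form → not unfreeze_account), and O(escrow_form) is already established, so O(not unfreeze_account).
Yet premise 9 is F(not unfreeze_account), i.e. O(unfreeze_account).
We now have both O(not unfreeze_account) and O(unfreeze_account) — unfreeze_account is simultaneously obligatory and forbidden, violating the D-axiom.

Inconsistent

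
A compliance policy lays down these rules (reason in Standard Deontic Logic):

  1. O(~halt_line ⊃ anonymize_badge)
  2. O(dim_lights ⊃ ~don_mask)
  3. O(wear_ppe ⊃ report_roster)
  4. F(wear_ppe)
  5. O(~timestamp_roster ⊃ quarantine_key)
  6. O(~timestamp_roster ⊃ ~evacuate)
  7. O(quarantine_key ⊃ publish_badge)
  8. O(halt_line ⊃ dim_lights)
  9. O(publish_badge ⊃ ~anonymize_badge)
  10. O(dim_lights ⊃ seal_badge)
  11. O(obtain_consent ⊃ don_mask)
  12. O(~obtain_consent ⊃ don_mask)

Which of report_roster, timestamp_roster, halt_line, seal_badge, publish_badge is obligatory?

timestamp_roster

Premises 11 and 12 cover both cases: O(obtain_consent ⊃ don_mask) and O(~obtain_consent ⊃ don_mask). Since obtain_consent ∨ ~obtain_consent is a tautology, O(don_mask) follows.
Premise 2, O(dim_lights ⊃ ~don_mask), contraposes to O(don_mask ⊃ ~dim_lights); with O(don_mask) we get O(~dim_lights).
Premise 8, O(halt_line ⊃ dim_lights), contraposes to O(~dim_lights ⊃ ~halt_line); with O(~dim_lights) we get O(~halt_line).
From O(~halt_line) and premise 1, O(~halt_line ⊃ anonymize_badge), we obtain O(anonymize_badge).
Premise 9 is O(publish_badge ⊃ ~anonymize_badge); contrapositively O(anonymize_badge ⊃ ~publish_badge). Since O(anonymize_badge) holds, K gives O(~publish_badge).
The contrapositive of premise 7 (O(quarantine_key ⊃ publish_badge)) is O(~publish_badge ⊃ ~quarantine_key), and O(~publish_badge) is already established, so O(~quarantine_key).
Premise 5, O(~timestamp_roster ⊃ quarantine_key), contraposes to O(~quarantine_key ⊃ timestamp_roster); with O(~quarantine_key) we get O(timestamp_roster).
So O(timestamp_roster) holds — timestamp_roster is obligatory. None of the other listed options is made obligatory by any chain of premises.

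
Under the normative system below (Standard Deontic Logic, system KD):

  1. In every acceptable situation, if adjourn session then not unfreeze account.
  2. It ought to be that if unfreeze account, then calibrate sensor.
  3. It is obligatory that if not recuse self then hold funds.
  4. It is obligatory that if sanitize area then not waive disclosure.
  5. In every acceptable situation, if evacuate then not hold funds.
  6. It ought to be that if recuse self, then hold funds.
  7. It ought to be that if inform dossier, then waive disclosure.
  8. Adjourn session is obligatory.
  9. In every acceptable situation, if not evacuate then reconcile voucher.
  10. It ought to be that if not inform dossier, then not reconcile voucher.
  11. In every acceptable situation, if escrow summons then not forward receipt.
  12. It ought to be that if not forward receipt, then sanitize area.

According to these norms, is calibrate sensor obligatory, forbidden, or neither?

Neither

Premise 2 is O(unfreeze_account → calibrate_sensor), but O(unfreeze_account) is not derivable from the premises, so it does not yield O(calibrate_sensor).
No premise or chain of K-axiom applications forces O(calibrate_sensor), and none forces O(¬calibrate_sensor). So calibrate_sensor is neither obligatory nor forbidden under these norms.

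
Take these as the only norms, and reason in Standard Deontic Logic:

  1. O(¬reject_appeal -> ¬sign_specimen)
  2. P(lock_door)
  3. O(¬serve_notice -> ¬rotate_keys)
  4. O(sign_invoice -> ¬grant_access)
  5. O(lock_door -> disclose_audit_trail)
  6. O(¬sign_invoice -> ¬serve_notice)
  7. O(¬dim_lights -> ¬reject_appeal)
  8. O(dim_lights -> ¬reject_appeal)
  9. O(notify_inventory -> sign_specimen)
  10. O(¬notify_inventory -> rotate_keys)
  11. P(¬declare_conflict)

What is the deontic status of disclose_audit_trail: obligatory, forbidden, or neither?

Premise 5 is O(lock_door -> disclose_audit_trail), but O(lock_door) is not derivable from the premises (the permission P(lock_door) asserts only ¬O(¬lock_door), not O(lock_door)), so it does not yield O(disclose_audit_trail).
No premise or chain of K-axiom applications forces O(disclose_audit_trail), and none forces O(¬disclose_audit_trail). So disclose_audit_trail is neither obligatory nor forbidden under these norms.

Neither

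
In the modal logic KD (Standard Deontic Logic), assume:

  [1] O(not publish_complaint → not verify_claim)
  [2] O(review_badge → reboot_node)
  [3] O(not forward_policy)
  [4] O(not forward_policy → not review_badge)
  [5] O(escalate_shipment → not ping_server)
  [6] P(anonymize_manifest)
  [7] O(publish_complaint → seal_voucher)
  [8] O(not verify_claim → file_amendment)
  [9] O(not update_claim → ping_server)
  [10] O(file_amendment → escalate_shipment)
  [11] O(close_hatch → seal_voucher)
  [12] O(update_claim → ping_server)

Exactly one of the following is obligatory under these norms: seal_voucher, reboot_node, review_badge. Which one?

Premises 12 and 9 are O(update_claim → ping_server) and O(not update_claim → ping_server); every ideal world satisfies update_claim or not update_claim, so in either case ping_server holds — hence O(ping_server).
The contrapositive of premise 5 (O(escalate_shipment → not ping_server)) is O(ping_server → not escalate_shipment), and O(ping_server) is already established, so O(not escalate_shipment).
Premise 10 is O(file_amendment → escalate_shipment); contrapositively O(not escalate_shipment → not file_amendment). Since O(not escalate_shipment) holds, K gives O(not file_amendment).
Premise 8 is O(not verify_claim → file_amendment); contrapositively O(not file_amendment → verify_claim). Since O(not file_amendment) holds, K gives O(verify_claim).
The contrapositive of premise 1 (O(not publish_complaint → not verify_claim)) is O(verify_claim → publish_complaint), and O(verify_claim) is already established, so O(publish_complaint).
From O(publish_complaint) and premise 7, O(publish_complaint → seal_voucher), we obtain O(seal_voucher).
So O(seal_voucher) holds — seal_voucher is obligatory. None of the other listed options is made obligatory by any chain of premises.

seal_voucher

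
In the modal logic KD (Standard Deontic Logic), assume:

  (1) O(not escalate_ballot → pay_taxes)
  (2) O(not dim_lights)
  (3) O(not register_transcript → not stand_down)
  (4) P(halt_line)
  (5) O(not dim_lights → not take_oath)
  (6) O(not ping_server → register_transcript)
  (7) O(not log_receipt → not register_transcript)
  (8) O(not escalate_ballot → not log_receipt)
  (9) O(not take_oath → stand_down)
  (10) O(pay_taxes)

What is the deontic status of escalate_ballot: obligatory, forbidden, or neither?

Obligatory

Premise 2 states O(not dim_lights) outright.
Premise 5 is O(not dim_lights → not take_oath); since O(not dim_lights), deontic closure gives O(not take_oath).
With premise 9, O(not take_oath → stand_down), the K-axiom yields O(stand_down).
The contrapositive of premise 3 (O(not register_transcript → not stand_down)) is O(stand_down → register_transcript), and O(stand_down) is already established, so O(register_transcript).
Premise 7 is O(not log_receipt → not register_transcript); contrapositively O(register_transcript → log_receipt). Since O(register_transcript) holds, K gives O(log_receipt).
Premise 8, O(not escalate_ballot → not log_receipt), contraposes to O(log_receipt → escalate_ballot); with O(log_receipt) we get O(escalate_ballot).
Premises 1, 4, 6, 10 do not contribute to this derivation.
Hence escalate_ballot is obligatory.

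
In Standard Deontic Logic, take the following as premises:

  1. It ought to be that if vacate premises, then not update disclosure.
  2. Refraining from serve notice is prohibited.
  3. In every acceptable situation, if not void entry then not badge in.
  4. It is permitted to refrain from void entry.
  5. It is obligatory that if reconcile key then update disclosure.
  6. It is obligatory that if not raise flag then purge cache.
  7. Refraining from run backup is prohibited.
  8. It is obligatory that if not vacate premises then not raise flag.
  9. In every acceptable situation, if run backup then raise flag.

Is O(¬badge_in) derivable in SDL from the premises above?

Premise 3 is O(¬void_entry → ¬badge_in), but O(¬void_entry) is not derivable from the premises (the permission P(¬void_entry) asserts only ¬O(void_entry), not O(¬void_entry)), so it does not yield O(¬badge_in).
No other premise forces O(¬badge_in). An ideal world satisfying every premise can still have ¬badge_in false, so O(¬badge_in) is not derivable.

No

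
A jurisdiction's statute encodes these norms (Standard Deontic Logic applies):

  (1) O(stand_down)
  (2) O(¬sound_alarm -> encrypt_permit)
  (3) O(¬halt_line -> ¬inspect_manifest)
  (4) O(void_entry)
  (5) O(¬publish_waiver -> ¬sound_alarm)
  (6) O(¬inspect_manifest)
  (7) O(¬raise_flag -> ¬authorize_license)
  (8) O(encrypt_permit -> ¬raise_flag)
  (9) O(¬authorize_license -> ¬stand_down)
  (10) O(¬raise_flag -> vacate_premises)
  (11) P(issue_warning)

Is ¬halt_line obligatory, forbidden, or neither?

Premise 3 is O(¬halt_line -> ¬inspect_manifest); even if O(¬inspect_manifest) held, inferring O(¬halt_line) would be affirming the consequent — invalid.
No premise or chain of K-axiom applications forces O(¬halt_line), and none forces O(halt_line). So ¬halt_line is neither obligatory nor forbidden under these norms.

Neither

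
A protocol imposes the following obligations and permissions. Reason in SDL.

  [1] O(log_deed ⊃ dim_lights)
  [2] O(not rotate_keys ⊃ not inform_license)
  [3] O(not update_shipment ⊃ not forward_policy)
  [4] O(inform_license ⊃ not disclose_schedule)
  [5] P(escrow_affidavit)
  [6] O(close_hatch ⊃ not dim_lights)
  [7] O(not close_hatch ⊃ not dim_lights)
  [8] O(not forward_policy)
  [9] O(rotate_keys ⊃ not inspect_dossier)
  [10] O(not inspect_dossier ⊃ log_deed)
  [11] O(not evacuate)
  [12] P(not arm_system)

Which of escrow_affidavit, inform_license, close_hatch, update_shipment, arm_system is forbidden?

By case analysis on not close_hatch: premise 7 gives O(not close_hatch ⊃ not dim_lights) and premise 6 gives O(close_hatch ⊃ not dim_lights), so O(not dim_lights) either way.
Premise 1 is O(log_deed ⊃ dim_lights); contrapositively O(not dim_lights ⊃ not log_deed). Since O(not dim_lights) holds, K gives O(not log_deed).
Premise 10 is O(not inspect_dossier ⊃ log_deed); contrapositively O(not log_deed ⊃ inspect_dossier). Since O(not log_deed) holds, K gives O(inspect_dossier).
Premise 9, O(rotate_keys ⊃ not inspect_dossier), contraposes to O(inspect_dossier ⊃ not rotate_keys); with O(inspect_dossier) we get O(not rotate_keys).
Applying K to premise 2 (O(not rotate_keys ⊃ not inform_license)) and O(not rotate_keys) yields O(not inform_license).
So O(not inform_license) holds, i.e. inform_license is forbidden. None of the other listed options is forbidden under the premises.

inform_license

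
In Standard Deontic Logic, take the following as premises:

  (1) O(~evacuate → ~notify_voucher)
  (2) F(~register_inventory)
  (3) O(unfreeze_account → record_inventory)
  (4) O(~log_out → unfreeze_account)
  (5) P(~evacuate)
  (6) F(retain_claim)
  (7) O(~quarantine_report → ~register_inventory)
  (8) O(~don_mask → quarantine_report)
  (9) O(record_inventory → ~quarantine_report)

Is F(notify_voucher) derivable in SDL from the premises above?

No

Premise 1 is O(~evacuate → ~notify_voucher), but O(~evacuate) is not derivable from the premises (the permission P(~evacuate) asserts only ~O(evacuate), not O(~evacuate)), so it does not yield O(~notify_voucher).
No other premise forces O(~notify_voucher). An ideal world satisfying every premise can still have notify_voucher true, so F(notify_voucher) is not derivable.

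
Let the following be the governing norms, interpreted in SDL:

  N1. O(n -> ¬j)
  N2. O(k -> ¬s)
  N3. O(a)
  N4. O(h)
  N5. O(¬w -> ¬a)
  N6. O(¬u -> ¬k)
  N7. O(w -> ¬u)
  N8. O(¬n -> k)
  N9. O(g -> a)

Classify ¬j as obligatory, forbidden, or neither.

Obligatory

From premise 3 we have O(a).
Premise 5, O(¬w -> ¬a), contraposes to O(a -> w); with O(a) we get O(w).
Premise 7 is O(w -> ¬u); since O(w), deontic closure gives O(¬u).
Premise 6 is O(¬u -> ¬k); since O(¬u), deontic closure gives O(¬k).
Premise 8 is O(¬n -> k); contrapositively O(¬k -> n). Since O(¬k) holds, K gives O(n).
From O(n) and premise 1, O(n -> ¬j), we obtain O(¬j).
Premises 2, 4, 9 do not contribute to this derivation.
Hence ¬j is obligatory.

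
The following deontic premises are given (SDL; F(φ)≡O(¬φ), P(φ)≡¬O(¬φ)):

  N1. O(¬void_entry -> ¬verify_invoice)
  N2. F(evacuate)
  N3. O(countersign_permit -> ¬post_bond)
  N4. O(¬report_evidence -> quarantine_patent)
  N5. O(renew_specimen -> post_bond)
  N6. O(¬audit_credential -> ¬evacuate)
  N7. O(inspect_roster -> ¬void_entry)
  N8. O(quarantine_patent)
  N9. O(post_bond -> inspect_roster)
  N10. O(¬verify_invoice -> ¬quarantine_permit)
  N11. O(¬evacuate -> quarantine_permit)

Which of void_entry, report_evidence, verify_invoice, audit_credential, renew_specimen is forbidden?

F(evacuate) at premise 2 means O(¬evacuate).
Applying K to premise 11 (O(¬evacuate -> quarantine_permit)) and O(¬evacuate) yields O(quarantine_permit).
Premise 10, O(¬verify_invoice -> ¬quarantine_permit), contraposes to O(quarantine_permit -> verify_invoice); with O(quarantine_permit) we get O(verify_invoice).
Premise 1, O(¬void_entry -> ¬verify_invoice), contraposes to O(verify_invoice -> void_entry); with O(verify_invoice) we get O(void_entry).
Premise 7 is O(inspect_roster -> ¬void_entry); contrapositively O(void_entry -> ¬inspect_roster). Since O(void_entry) holds, K gives O(¬inspect_roster).
Premise 9 is O(post_bond -> inspect_roster); contrapositively O(¬inspect_roster -> ¬post_bond). Since O(¬inspect_roster) holds, K gives O(¬post_bond).
The contrapositive of premise 5 (O(renew_specimen -> post_bond)) is O(¬post_bond -> ¬renew_specimen), and O(¬post_bond) is already established, so O(¬renew_specimen).
So O(¬renew_specimen) holds, i.e. renew_specimen is forbidden. None of the other listed options is forbidden under the premises.

renew_specimen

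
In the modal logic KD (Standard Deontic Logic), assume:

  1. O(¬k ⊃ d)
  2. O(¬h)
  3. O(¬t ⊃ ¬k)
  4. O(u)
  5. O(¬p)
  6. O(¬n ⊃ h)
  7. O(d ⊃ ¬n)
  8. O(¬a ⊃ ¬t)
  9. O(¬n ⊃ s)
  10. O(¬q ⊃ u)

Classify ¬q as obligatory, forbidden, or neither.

Premise 10 is O(¬q ⊃ u); even if O(u) held, inferring O(¬q) would be affirming the consequent — invalid.
No premise or chain of K-axiom applications forces O(¬q), and none forces O(q). So ¬q is neither obligatory nor forbidden under these norms.

Neither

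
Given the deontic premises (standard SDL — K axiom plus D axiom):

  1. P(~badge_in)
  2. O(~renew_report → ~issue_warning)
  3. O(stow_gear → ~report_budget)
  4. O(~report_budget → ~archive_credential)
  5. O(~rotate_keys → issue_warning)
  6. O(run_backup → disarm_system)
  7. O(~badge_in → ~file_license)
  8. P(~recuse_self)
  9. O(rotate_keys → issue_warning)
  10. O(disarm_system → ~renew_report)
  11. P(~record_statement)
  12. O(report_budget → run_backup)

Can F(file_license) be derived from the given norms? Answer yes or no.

Premise 7 is O(~badge_in → ~file_license), but O(~badge_in) is not derivable from the premises (the permission P(~badge_in) asserts only ~O(badge_in), not O(~badge_in)), so it does not yield O(~file_license).
No other premise forces O(~file_license). An ideal world satisfying every premise can still have file_license true, so F(file_license) is not derivable.

No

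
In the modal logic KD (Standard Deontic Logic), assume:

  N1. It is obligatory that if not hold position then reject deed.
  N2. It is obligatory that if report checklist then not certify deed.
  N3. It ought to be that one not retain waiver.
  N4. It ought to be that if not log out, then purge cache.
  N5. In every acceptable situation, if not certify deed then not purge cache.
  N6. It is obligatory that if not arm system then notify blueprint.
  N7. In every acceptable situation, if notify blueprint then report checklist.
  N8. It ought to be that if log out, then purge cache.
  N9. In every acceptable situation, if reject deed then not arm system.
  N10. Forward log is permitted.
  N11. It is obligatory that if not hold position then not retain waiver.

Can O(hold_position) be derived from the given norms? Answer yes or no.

Yes

Premises 8 and 4 cover both cases: O(log_out → purge_cache) and O(¬log_out → purge_cache). Since log_out ∨ ¬log_out is a tautology, O(purge_cache) follows.
The contrapositive of premise 5 (O(¬certify_deed → ¬purge_cache)) is O(purge_cache → certify_deed), and O(purge_cache) is already established, so O(certify_deed).
Premise 2 is O(report_checklist → ¬certify_deed); contrapositively O(certify_deed → ¬report_checklist). Since O(certify_deed) holds, K gives O(¬report_checklist).
Premise 7, O(notify_blueprint → report_checklist), contraposes to O(¬report_checklist → ¬notify_blueprint); with O(¬report_checklist) we get O(¬notify_blueprint).
The contrapositive of premise 6 (O(¬arm_system → notify_blueprint)) is O(¬notify_blueprint → arm_system), and O(¬notify_blueprint) is already established, so O(arm_system).
The contrapositive of premise 9 (O(reject_deed → ¬arm_system)) is O(arm_system → ¬reject_deed), and O(arm_system) is already established, so O(¬reject_deed).
The contrapositive of premise 1 (O(¬hold_position → reject_deed)) is O(¬reject_deed → hold_position), and O(¬reject_deed) is already established, so O(hold_position).
Premises 3, 10, 11 do not contribute to this derivation.
So O(hold_position) follows.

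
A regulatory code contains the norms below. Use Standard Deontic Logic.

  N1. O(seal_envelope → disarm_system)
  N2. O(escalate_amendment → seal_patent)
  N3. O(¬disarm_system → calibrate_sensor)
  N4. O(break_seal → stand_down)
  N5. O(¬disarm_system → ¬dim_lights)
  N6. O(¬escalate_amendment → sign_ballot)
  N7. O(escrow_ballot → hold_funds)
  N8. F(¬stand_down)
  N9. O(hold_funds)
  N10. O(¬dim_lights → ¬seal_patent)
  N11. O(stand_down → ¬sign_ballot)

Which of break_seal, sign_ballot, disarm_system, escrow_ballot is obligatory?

Premise 8, F(¬stand_down), is equivalent to O(stand_down).
From O(stand_down) and premise 11, O(stand_down → ¬sign_ballot), we obtain O(¬sign_ballot).
Premise 6 is O(¬escalate_amendment → sign_ballot); contrapositively O(¬sign_ballot → escalate_amendment). Since O(¬sign_ballot) holds, K gives O(escalate_amendment).
Applying K to premise 2 (O(escalate_amendment → seal_patent)) and O(escalate_amendment) yields O(seal_patent).
The contrapositive of premise 10 (O(¬dim_lights → ¬seal_patent)) is O(seal_patent → dim_lights), and O(seal_patent) is already established, so O(dim_lights).
The contrapositive of premise 5 (O(¬disarm_system → ¬dim_lights)) is O(dim_lights → disarm_system), and O(dim_lights) is already established, so O(disarm_system).
So O(disarm_system) holds — disarm_system is obligatory. None of the other listed options is made obligatory by any chain of premises.

disarm_system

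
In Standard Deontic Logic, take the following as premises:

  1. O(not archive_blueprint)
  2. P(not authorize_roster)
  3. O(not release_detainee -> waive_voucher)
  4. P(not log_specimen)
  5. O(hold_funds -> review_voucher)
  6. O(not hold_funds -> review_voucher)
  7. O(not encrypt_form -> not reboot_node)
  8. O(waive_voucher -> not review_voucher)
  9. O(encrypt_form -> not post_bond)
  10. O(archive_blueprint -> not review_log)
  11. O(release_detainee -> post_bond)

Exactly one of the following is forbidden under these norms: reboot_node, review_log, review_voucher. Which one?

reboot_node

Premises 6 and 5 are O(not hold_funds -> review_voucher) and O(hold_funds -> review_voucher); every ideal world satisfies not hold_funds or hold_funds, so in either case review_voucher holds — hence O(review_voucher).
Premise 8 is O(waive_voucher -> not review_voucher); contrapositively O(review_voucher -> not waive_voucher). Since O(review_voucher) holds, K gives O(not waive_voucher).
The contrapositive of premise 3 (O(not release_detainee -> waive_voucher)) is O(not waive_voucher -> release_detainee), and O(not waive_voucher) is already established, so O(release_detainee).
From O(release_detainee) and premise 11, O(release_detainee -> post_bond), we obtain O(post_bond).
Premise 9 is O(encrypt_form -> not post_bond); contrapositively O(post_bond -> not encrypt_form). Since O(post_bond) holds, K gives O(not encrypt_form).
Applying K to premise 7 (O(not encrypt_form -> not reboot_node)) and O(not encrypt_form) yields O(not reboot_node).
So O(not reboot_node) holds, i.e. reboot_node is forbidden. None of the other listed options is forbidden under the premises.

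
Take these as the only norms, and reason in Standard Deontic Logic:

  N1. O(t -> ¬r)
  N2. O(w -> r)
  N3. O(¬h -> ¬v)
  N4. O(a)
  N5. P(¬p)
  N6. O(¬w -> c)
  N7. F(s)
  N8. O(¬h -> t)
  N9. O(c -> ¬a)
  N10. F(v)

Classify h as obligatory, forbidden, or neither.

Obligatory

Premise 4 gives O(a).
The contrapositive of premise 9 (O(c -> ¬a)) is O(a -> ¬c), and O(a) is already established, so O(¬c).
Premise 6 is O(¬w -> c); contrapositively O(¬c -> w). Since O(¬c) holds, K gives O(w).
From O(w) and premise 2, O(w -> r), we obtain O(r).
Premise 1, O(t -> ¬r), contraposes to O(r -> ¬t); with O(r) we get O(¬t).
Premise 8 is O(¬h -> t); contrapositively O(¬t -> h). Since O(¬t) holds, K gives O(h).
Premises 3, 5, 7, 10 do not contribute to this derivation.
Hence h is obligatory.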